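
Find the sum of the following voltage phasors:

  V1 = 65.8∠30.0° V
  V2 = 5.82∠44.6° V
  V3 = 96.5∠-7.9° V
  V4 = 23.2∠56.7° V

Step 1 — Convert each phasor to rectangular form:
  V1 = 65.8·(cos(30.0°) + j·sin(30.0°)) = 56.98 + j32.9 V
  V2 = 5.82·(cos(44.6°) + j·sin(44.6°)) = 4.144 + j4.087 V
  V3 = 96.5·(cos(-7.9°) + j·sin(-7.9°)) = 95.58 - j13.26 V
  V4 = 23.2·(cos(56.7°) + j·sin(56.7°)) = 12.74 + j19.39 V
Step 2 — Sum components: V_total = 169.4 + j43.11 V.
Step 3 — Convert to polar: |V_total| = 174.8 V, ∠V_total = 14.3°.

V_total = 174.8∠14.3° V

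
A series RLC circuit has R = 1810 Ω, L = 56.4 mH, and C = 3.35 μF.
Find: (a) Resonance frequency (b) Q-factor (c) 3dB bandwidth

Step 1 — Resonance condition Im(Z)=0 gives ω₀ = 1/√(LC).
Step 2 — ω₀ = 1/√(0.0564·3.35e-06) = 2301 rad/s.
Step 3 — f₀ = ω₀/(2π) = 366.1 Hz.
Step 4 — Series Q: Q = ω₀L/R = 2301·0.0564/1810 = 0.07169.
Step 5 — 3dB bandwidth: Δω = ω₀/Q = 3.209e+04 rad/s; BW = Δω/(2π) = 5108 Hz.

(a) f₀ = 366.1 Hz  (b) Q = 0.07169  (c) BW = 5108 Hz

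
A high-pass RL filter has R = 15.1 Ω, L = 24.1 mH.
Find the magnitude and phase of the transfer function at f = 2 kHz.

Step 1 — Angular frequency: ω = 2π·2000 = 1.257e+04 rad/s.
Step 2 — Transfer function: H(jω) = jωL/(R + jωL).
Step 3 — Numerator jωL = j·302.8; denominator R + jωL = 15.1 + j302.8.
Step 4 — H = 0.9975 + j0.04974.
Step 5 — Magnitude: |H| = 0.9988 (-0.0 dB); phase: φ = 2.9°.

|H| = 0.9988 (-0.0 dB), φ = 2.9°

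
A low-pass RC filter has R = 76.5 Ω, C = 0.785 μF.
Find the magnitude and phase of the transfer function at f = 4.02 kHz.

Step 1 — Angular frequency: ω = 2π·4020 = 2.526e+04 rad/s.
Step 2 — Transfer function: H(jω) = 1/(1 + jωRC).
Step 3 — Denominator: 1 + jωRC = 1 + j·2.526e+04·76.5·7.85e-07 = 1 + j1.517.
Step 4 — H = 0.303 - j0.4595.
Step 5 — Magnitude: |H| = 0.5504 (-5.2 dB); phase: φ = -56.6°.

|H| = 0.5504 (-5.2 dB), φ = -56.6°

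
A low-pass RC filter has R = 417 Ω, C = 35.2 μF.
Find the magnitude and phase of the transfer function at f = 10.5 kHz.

Step 1 — Angular frequency: ω = 2π·1.05e+04 = 6.597e+04 rad/s.
Step 2 — Transfer function: H(jω) = 1/(1 + jωRC).
Step 3 — Denominator: 1 + jωRC = 1 + j·6.597e+04·417·3.52e-05 = 1 + j968.4.
Step 4 — H = 1.066e-06 - j0.001033.
Step 5 — Magnitude: |H| = 0.001033 (-59.7 dB); phase: φ = -89.9°.

|H| = 0.001033 (-59.7 dB), φ = -89.9°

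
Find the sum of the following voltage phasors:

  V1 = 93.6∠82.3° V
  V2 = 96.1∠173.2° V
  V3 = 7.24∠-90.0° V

Step 1 — Convert each phasor to rectangular form:
  V1 = 93.6·(cos(82.3°) + j·sin(82.3°)) = 12.54 + j92.76 V
  V2 = 96.1·(cos(173.2°) + j·sin(173.2°)) = -95.42 + j11.38 V
  V3 = 7.24·(cos(-90.0°) + j·sin(-90.0°)) = 0 - j7.24 V
Step 2 — Sum components: V_total = -82.88 + j96.89 V.
Step 3 — Convert to polar: |V_total| = 127.5 V, ∠V_total = 130.5°.

V_total = 127.5∠130.5° V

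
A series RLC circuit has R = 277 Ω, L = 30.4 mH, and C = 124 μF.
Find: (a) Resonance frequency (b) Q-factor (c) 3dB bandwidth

Step 1 — Resonance condition Im(Z)=0 gives ω₀ = 1/√(LC).
Step 2 — ω₀ = 1/√(0.0304·0.000124) = 515.1 rad/s.
Step 3 — f₀ = ω₀/(2π) = 81.97 Hz.
Step 4 — Series Q: Q = ω₀L/R = 515.1·0.0304/277 = 0.05653.
Step 5 — 3dB bandwidth: Δω = ω₀/Q = 9112 rad/s; BW = Δω/(2π) = 1450 Hz.

(a) f₀ = 81.97 Hz  (b) Q = 0.05653  (c) BW = 1450 Hz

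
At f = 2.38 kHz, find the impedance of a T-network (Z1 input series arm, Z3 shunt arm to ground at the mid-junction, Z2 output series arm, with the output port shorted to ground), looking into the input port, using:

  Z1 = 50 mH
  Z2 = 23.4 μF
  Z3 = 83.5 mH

Step 1 — Angular frequency: ω = 2π·f = 2π·2380 = 1.495e+04 rad/s.
Step 2 — Component impedances:
  Z1: Z = jωL = j·1.495e+04·0.05 = 0 + j747.7 Ω
  Z2: Z = 1/(jωC) = -j/(ω·C) = 0 - j2.858 Ω
  Z3: Z = jωL = j·1.495e+04·0.0835 = 0 + j1249 Ω
Step 3 — With the output port shorted to ground, the output series arm Z2 runs from the junction to ground; the shunt arm Z3 also runs from the junction to ground. They appear in parallel: Z3 || Z2 = 0 - j2.864 Ω.
Step 4 — Series with input arm Z1: Z_in = Z1 + (Z3 || Z2) = 0 + j744.8 Ω = 744.8∠90.0° Ω.

Z = 0 + j744.8 Ω = 744.8∠90.0° Ω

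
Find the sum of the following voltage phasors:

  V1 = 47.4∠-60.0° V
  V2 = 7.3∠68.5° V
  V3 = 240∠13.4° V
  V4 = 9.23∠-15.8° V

Step 1 — Convert each phasor to rectangular form:
  V1 = 47.4·(cos(-60.0°) + j·sin(-60.0°)) = 23.7 - j41.05 V
  V2 = 7.3·(cos(68.5°) + j·sin(68.5°)) = 2.675 + j6.792 V
  V3 = 240·(cos(13.4°) + j·sin(13.4°)) = 233.5 + j55.62 V
  V4 = 9.23·(cos(-15.8°) + j·sin(-15.8°)) = 8.881 - j2.513 V
Step 2 — Sum components: V_total = 268.7 + j18.85 V.
Step 3 — Convert to polar: |V_total| = 269.4 V, ∠V_total = 4.0°.

V_total = 269.4∠4.0° V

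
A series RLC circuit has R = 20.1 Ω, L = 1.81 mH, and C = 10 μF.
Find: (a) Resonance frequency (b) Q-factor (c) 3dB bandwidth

Step 1 — Resonance condition Im(Z)=0 gives ω₀ = 1/√(LC).
Step 2 — ω₀ = 1/√(0.00181·1e-05) = 7433 rad/s.
Step 3 — f₀ = ω₀/(2π) = 1183 Hz.
Step 4 — Series Q: Q = ω₀L/R = 7433·0.00181/20.1 = 0.6693.
Step 5 — 3dB bandwidth: Δω = ω₀/Q = 1.11e+04 rad/s; BW = Δω/(2π) = 1767 Hz.

(a) f₀ = 1183 Hz  (b) Q = 0.6693  (c) BW = 1767 Hz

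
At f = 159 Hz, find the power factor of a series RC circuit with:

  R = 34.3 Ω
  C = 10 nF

Step 1 — Angular frequency: ω = 2π·f = 2π·159 = 999 rad/s.
Step 2 — Component impedances:
  R: Z = R = 34.3 Ω
  C: Z = 1/(jωC) = -j/(ω·C) = 0 - j1.001e+05 Ω
Step 3 — Series combination: Z_total = R + C = 34.3 - j1.001e+05 Ω = 1.001e+05∠-90.0° Ω.
Step 4 — Power factor: PF = cos(φ) = Re(Z)/|Z| = 34.3/1.001e+05 = 0.0003427.
Step 5 — Type: Im(Z) = -1.001e+05 ⇒ leading (phase φ = -90.0°).

PF = 0.0003427 (leading, φ = -90.0°)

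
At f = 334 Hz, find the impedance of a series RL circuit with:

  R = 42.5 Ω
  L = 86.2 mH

Step 1 — Angular frequency: ω = 2π·f = 2π·334 = 2099 rad/s.
Step 2 — Component impedances:
  R: Z = R = 42.5 Ω
  L: Z = jωL = j·2099·0.0862 = 0 + j180.9 Ω
Step 3 — Series combination: Z_total = R + L = 42.5 + j180.9 Ω = 185.8∠76.8° Ω.

Z = 42.5 + j180.9 Ω = 185.8∠76.8° Ω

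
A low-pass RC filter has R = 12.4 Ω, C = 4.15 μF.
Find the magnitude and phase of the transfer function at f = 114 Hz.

Step 1 — Angular frequency: ω = 2π·114 = 716.3 rad/s.
Step 2 — Transfer function: H(jω) = 1/(1 + jωRC).
Step 3 — Denominator: 1 + jωRC = 1 + j·716.3·12.4·4.15e-06 = 1 + j0.03686.
Step 4 — H = 0.9986 - j0.03681.
Step 5 — Magnitude: |H| = 0.9993 (-0.0 dB); phase: φ = -2.1°.

|H| = 0.9993 (-0.0 dB), φ = -2.1°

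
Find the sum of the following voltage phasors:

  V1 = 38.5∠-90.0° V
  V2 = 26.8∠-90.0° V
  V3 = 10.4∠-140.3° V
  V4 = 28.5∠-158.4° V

Step 1 — Convert each phasor to rectangular form:
  V1 = 38.5·(cos(-90.0°) + j·sin(-90.0°)) = 0 - j38.5 V
  V2 = 26.8·(cos(-90.0°) + j·sin(-90.0°)) = 0 - j26.8 V
  V3 = 10.4·(cos(-140.3°) + j·sin(-140.3°)) = -8.002 - j6.643 V
  V4 = 28.5·(cos(-158.4°) + j·sin(-158.4°)) = -26.5 - j10.49 V
Step 2 — Sum components: V_total = -34.5 - j82.43 V.
Step 3 — Convert to polar: |V_total| = 89.36 V, ∠V_total = -112.7°.

V_total = 89.36∠-112.7° V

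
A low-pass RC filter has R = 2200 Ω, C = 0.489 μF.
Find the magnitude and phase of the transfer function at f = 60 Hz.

Step 1 — Angular frequency: ω = 2π·60 = 377 rad/s.
Step 2 — Transfer function: H(jω) = 1/(1 + jωRC).
Step 3 — Denominator: 1 + jωRC = 1 + j·377·2200·4.89e-07 = 1 + j0.4056.
Step 4 — H = 0.8587 - j0.3483.
Step 5 — Magnitude: |H| = 0.9267 (-0.7 dB); phase: φ = -22.1°.

|H| = 0.9267 (-0.7 dB), φ = -22.1°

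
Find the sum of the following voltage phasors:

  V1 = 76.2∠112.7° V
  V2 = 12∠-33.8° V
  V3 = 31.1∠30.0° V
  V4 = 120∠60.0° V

Step 1 — Convert each phasor to rectangular form:
  V1 = 76.2·(cos(112.7°) + j·sin(112.7°)) = -29.41 + j70.3 V
  V2 = 12·(cos(-33.8°) + j·sin(-33.8°)) = 9.972 - j6.676 V
  V3 = 31.1·(cos(30.0°) + j·sin(30.0°)) = 26.93 + j15.55 V
  V4 = 120·(cos(60.0°) + j·sin(60.0°)) = 60 + j103.9 V
Step 2 — Sum components: V_total = 67.5 + j183.1 V.
Step 3 — Convert to polar: |V_total| = 195.1 V, ∠V_total = 69.8°.

V_total = 195.1∠69.8° V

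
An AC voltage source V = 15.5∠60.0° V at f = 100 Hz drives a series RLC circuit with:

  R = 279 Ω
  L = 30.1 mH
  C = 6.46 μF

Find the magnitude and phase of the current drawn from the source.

Step 1 — Angular frequency: ω = 2π·f = 2π·100 = 628.3 rad/s.
Step 2 — Component impedances:
  R: Z = R = 279 Ω
  L: Z = jωL = j·628.3·0.0301 = 0 + j18.91 Ω
  C: Z = 1/(jωC) = -j/(ω·C) = 0 - j246.4 Ω
Step 3 — Series combination: Z_total = R + L + C = 279 - j227.5 Ω = 360∠-39.2° Ω.
Step 4 — Source phasor: V = 15.5∠60.0° V = 7.75 + j13.42 V.
Step 5 — Ohm's law: I = V / Z_total = (7.75 + j13.42) / (279 - j227.5) = -0.006876 + j0.04251 A.
Step 6 — Convert to polar: |I| = 0.04306 A, ∠I = 99.2°.

I = 0.04306∠99.2° A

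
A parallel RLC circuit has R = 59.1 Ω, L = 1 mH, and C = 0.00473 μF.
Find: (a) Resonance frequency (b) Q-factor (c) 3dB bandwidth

Step 1 — Resonance: ω₀ = 1/√(LC) = 1/√(0.001·4.73e-09) = 4.598e+05 rad/s.
Step 2 — f₀ = ω₀/(2π) = 7.318e+04 Hz.
Step 3 — Parallel Q: Q = R/(ω₀L) = 59.1/(4.598e+05·0.001) = 0.1285.
Step 4 — Bandwidth: Δω = ω₀/Q = 3.577e+06 rad/s; BW = Δω/(2π) = 5.693e+05 Hz.

(a) f₀ = 7.318e+04 Hz  (b) Q = 0.1285  (c) BW = 5.693e+05 Hz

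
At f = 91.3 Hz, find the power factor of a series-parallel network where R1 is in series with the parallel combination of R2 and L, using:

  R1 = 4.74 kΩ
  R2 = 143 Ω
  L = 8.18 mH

Step 1 — Angular frequency: ω = 2π·f = 2π·91.3 = 573.7 rad/s.
Step 2 — Component impedances:
  R1: Z = R = 4740 Ω
  R2: Z = R = 143 Ω
  L: Z = jωL = j·573.7·0.00818 = 0 + j4.692 Ω
Step 3 — Parallel branch: R2 || L = 1/(1/R2 + 1/L) = 0.1538 + j4.687 Ω.
Step 4 — Series with R1: Z_total = R1 + (R2 || L) = 4740 + j4.687 Ω = 4740∠0.1° Ω.
Step 5 — Power factor: PF = cos(φ) = Re(Z)/|Z| = 4740/4740 = 1.
Step 6 — Type: Im(Z) = 4.687 ⇒ lagging (phase φ = 0.1°).

PF = 1 (lagging, φ = 0.1°)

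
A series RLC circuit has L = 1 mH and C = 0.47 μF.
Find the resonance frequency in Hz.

Step 1 — Resonance condition Im(Z)=0 gives ω₀ = 1/√(LC).
Step 2 — ω₀ = 1/√(0.001·4.7e-07) = 4.613e+04 rad/s.
Step 3 — f₀ = ω₀/(2π) = 7341 Hz.

f₀ = 7341 Hz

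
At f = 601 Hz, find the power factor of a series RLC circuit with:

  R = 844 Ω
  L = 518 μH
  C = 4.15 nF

Step 1 — Angular frequency: ω = 2π·f = 2π·601 = 3776 rad/s.
Step 2 — Component impedances:
  R: Z = R = 844 Ω
  L: Z = jωL = j·3776·0.000518 = 0 + j1.956 Ω
  C: Z = 1/(jωC) = -j/(ω·C) = 0 - j6.381e+04 Ω
Step 3 — Series combination: Z_total = R + L + C = 844 - j6.381e+04 Ω = 6.381e+04∠-89.2° Ω.
Step 4 — Power factor: PF = cos(φ) = Re(Z)/|Z| = 844/6.381e+04 = 0.01323.
Step 5 — Type: Im(Z) = -6.381e+04 ⇒ leading (phase φ = -89.2°).

PF = 0.01323 (leading, φ = -89.2°)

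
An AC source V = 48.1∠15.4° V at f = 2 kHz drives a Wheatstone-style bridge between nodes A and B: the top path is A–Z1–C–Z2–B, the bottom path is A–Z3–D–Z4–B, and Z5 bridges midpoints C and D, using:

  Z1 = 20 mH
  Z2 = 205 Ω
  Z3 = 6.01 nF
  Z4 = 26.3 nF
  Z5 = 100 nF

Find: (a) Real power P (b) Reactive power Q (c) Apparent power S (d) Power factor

Step 1 — Angular frequency: ω = 2π·f = 2π·2000 = 1.257e+04 rad/s.
Step 2 — Component impedances:
  Z1: Z = jωL = j·1.257e+04·0.02 = 0 + j251.3 Ω
  Z2: Z = R = 205 Ω
  Z3: Z = 1/(jωC) = -j/(ω·C) = 0 - j1.324e+04 Ω
  Z4: Z = 1/(jωC) = -j/(ω·C) = 0 - j3026 Ω
  Z5: Z = 1/(jωC) = -j/(ω·C) = 0 - j795.8 Ω
Step 3 — Bridge requires nodal analysis (the Z5 bridge couples midpoints C and D, so the two paths cannot be reduced to a simple series/parallel combination). Setting node B to ground and injecting 1 A at node A, the 3-node admittance system at A, C, D solves to V_A = Z_AB = 206 + j244.8 Ω = 319.9∠49.9° Ω.
Step 4 — Source phasor: V = 48.1∠15.4° V = 46.37 + j12.77 V.
Step 5 — Current: I = V / Z = 0.1239 - j0.08521 A = 0.1504∠-34.5° A.
Step 6 — Complex power: S = V·I* = 4.656 + j5.534 VA.
Step 7 — Real power: P = Re(S) = 4.656 W.
Step 8 — Reactive power: Q = Im(S) = 5.534 VAR.
Step 9 — Apparent power: |S| = 7.232 VA.
Step 10 — Power factor: PF = P/|S| = 0.6438 (lagging).

(a) P = 4.656 W  (b) Q = 5.534 VAR  (c) S = 7.232 VA  (d) PF = 0.6438 (lagging)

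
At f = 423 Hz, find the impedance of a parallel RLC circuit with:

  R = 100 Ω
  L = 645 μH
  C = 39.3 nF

Step 1 — Angular frequency: ω = 2π·f = 2π·423 = 2658 rad/s.
Step 2 — Component impedances:
  R: Z = R = 100 Ω
  L: Z = jωL = j·2658·0.000645 = 0 + j1.714 Ω
  C: Z = 1/(jωC) = -j/(ω·C) = 0 - j9574 Ω
Step 3 — Parallel combination: 1/Z_total = 1/R + 1/L + 1/C; Z_total = 0.02939 + j1.714 Ω = 1.714∠89.0° Ω.

Z = 0.02939 + j1.714 Ω = 1.714∠89.0° Ω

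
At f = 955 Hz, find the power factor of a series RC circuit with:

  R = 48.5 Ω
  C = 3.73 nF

Step 1 — Angular frequency: ω = 2π·f = 2π·955 = 6000 rad/s.
Step 2 — Component impedances:
  R: Z = R = 48.5 Ω
  C: Z = 1/(jωC) = -j/(ω·C) = 0 - j4.468e+04 Ω
Step 3 — Series combination: Z_total = R + C = 48.5 - j4.468e+04 Ω = 4.468e+04∠-89.9° Ω.
Step 4 — Power factor: PF = cos(φ) = Re(Z)/|Z| = 48.5/44679 = 0.001086.
Step 5 — Type: Im(Z) = -4.468e+04 ⇒ leading (phase φ = -89.9°).

PF = 0.001086 (leading, φ = -89.9°)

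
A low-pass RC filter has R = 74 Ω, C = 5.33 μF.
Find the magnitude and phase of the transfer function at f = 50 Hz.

Step 1 — Angular frequency: ω = 2π·50 = 314.2 rad/s.
Step 2 — Transfer function: H(jω) = 1/(1 + jωRC).
Step 3 — Denominator: 1 + jωRC = 1 + j·314.2·74·5.33e-06 = 1 + j0.1239.
Step 4 — H = 0.9849 - j0.122.
Step 5 — Magnitude: |H| = 0.9924 (-0.1 dB); phase: φ = -7.1°.

|H| = 0.9924 (-0.1 dB), φ = -7.1°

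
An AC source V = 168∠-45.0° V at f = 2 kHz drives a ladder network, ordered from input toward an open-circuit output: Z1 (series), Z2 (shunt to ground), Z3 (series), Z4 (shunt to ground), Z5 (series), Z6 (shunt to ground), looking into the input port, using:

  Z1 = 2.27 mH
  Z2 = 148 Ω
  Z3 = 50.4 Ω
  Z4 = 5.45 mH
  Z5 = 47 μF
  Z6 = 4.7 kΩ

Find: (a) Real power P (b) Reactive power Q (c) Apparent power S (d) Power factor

Step 1 — Angular frequency: ω = 2π·f = 2π·2000 = 1.257e+04 rad/s.
Step 2 — Component impedances:
  Z1: Z = jωL = j·1.257e+04·0.00227 = 0 + j28.53 Ω
  Z2: Z = R = 148 Ω
  Z3: Z = R = 50.4 Ω
  Z4: Z = jωL = j·1.257e+04·0.00545 = 0 + j68.49 Ω
  Z5: Z = 1/(jωC) = -j/(ω·C) = 0 - j1.693 Ω
  Z6: Z = R = 4700 Ω
Step 3 — Ladder network (open output): work backward from the far end, alternating series and parallel combinations. Z_in = 49.74 + j62.27 Ω = 79.69∠51.4° Ω.
Step 4 — Source phasor: V = 168∠-45.0° V = 118.8 - j118.8 V.
Step 5 — Current: I = V / Z = -0.2344 - j2.095 A = 2.108∠-96.4° A.
Step 6 — Complex power: S = V·I* = 221 + j276.7 VA.
Step 7 — Real power: P = Re(S) = 221 W.
Step 8 — Reactive power: Q = Im(S) = 276.7 VAR.
Step 9 — Apparent power: |S| = 354.2 VA.
Step 10 — Power factor: PF = P/|S| = 0.6241 (lagging).

(a) P = 221 W  (b) Q = 276.7 VAR  (c) S = 354.2 VA  (d) PF = 0.6241 (lagging)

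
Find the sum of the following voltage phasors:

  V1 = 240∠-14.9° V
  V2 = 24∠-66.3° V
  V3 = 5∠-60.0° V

Step 1 — Convert each phasor to rectangular form:
  V1 = 240·(cos(-14.9°) + j·sin(-14.9°)) = 231.9 - j61.71 V
  V2 = 24·(cos(-66.3°) + j·sin(-66.3°)) = 9.647 - j21.98 V
  V3 = 5·(cos(-60.0°) + j·sin(-60.0°)) = 2.5 - j4.33 V
Step 2 — Sum components: V_total = 244.1 - j88.02 V.
Step 3 — Convert to polar: |V_total| = 259.5 V, ∠V_total = -19.8°.

V_total = 259.5∠-19.8° V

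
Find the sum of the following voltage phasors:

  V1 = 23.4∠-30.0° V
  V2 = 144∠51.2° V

Step 1 — Convert each phasor to rectangular form:
  V1 = 23.4·(cos(-30.0°) + j·sin(-30.0°)) = 20.26 - j11.7 V
  V2 = 144·(cos(51.2°) + j·sin(51.2°)) = 90.23 + j112.2 V
Step 2 — Sum components: V_total = 110.5 + j100.5 V.
Step 3 — Convert to polar: |V_total| = 149.4 V, ∠V_total = 42.3°.

V_total = 149.4∠42.3° V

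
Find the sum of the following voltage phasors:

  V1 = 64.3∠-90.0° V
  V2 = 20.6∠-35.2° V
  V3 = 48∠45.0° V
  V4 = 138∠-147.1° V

Step 1 — Convert each phasor to rectangular form:
  V1 = 64.3·(cos(-90.0°) + j·sin(-90.0°)) = 0 - j64.3 V
  V2 = 20.6·(cos(-35.2°) + j·sin(-35.2°)) = 16.83 - j11.87 V
  V3 = 48·(cos(45.0°) + j·sin(45.0°)) = 33.94 + j33.94 V
  V4 = 138·(cos(-147.1°) + j·sin(-147.1°)) = -115.9 - j74.96 V
Step 2 — Sum components: V_total = -65.09 - j117.2 V.
Step 3 — Convert to polar: |V_total| = 134.1 V, ∠V_total = -119.0°.

V_total = 134.1∠-119.0° V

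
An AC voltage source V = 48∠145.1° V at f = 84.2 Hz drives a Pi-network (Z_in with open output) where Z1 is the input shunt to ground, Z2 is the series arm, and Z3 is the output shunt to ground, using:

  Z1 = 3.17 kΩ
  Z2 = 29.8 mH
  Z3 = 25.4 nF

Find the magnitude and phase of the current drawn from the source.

Step 1 — Angular frequency: ω = 2π·f = 2π·84.2 = 529 rad/s.
Step 2 — Component impedances:
  Z1: Z = R = 3170 Ω
  Z2: Z = jωL = j·529·0.0298 = 0 + j15.77 Ω
  Z3: Z = 1/(jωC) = -j/(ω·C) = 0 - j7.442e+04 Ω
Step 3 — With open output, the series arm Z2 and the output shunt Z3 appear in series to ground: Z2 + Z3 = 0 - j7.44e+04 Ω.
Step 4 — Parallel with input shunt Z1: Z_in = Z1 || (Z2 + Z3) = 3164 - j134.8 Ω = 3167∠-2.4° Ω.
Step 5 — Source phasor: V = 48∠145.1° V = -39.37 + j27.46 V.
Step 6 — Ohm's law: I = V / Z_total = (-39.37 + j27.46) / (3164 - j134.8) = -0.01279 + j0.008134 A.
Step 7 — Convert to polar: |I| = 0.01516 A, ∠I = 147.5°.

I = 0.01516∠147.5° A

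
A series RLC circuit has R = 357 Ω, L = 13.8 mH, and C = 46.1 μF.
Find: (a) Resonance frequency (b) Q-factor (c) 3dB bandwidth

Step 1 — Resonance condition Im(Z)=0 gives ω₀ = 1/√(LC).
Step 2 — ω₀ = 1/√(0.0138·4.61e-05) = 1254 rad/s.
Step 3 — f₀ = ω₀/(2π) = 199.5 Hz.
Step 4 — Series Q: Q = ω₀L/R = 1254·0.0138/357 = 0.04846.
Step 5 — 3dB bandwidth: Δω = ω₀/Q = 2.587e+04 rad/s; BW = Δω/(2π) = 4117 Hz.

(a) f₀ = 199.5 Hz  (b) Q = 0.04846  (c) BW = 4117 Hz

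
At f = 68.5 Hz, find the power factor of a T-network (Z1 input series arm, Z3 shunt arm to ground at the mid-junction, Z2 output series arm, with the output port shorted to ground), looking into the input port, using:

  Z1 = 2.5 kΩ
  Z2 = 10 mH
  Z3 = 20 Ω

Step 1 — Angular frequency: ω = 2π·f = 2π·68.5 = 430.4 rad/s.
Step 2 — Component impedances:
  Z1: Z = R = 2500 Ω
  Z2: Z = jωL = j·430.4·0.01 = 0 + j4.304 Ω
  Z3: Z = R = 20 Ω
Step 3 — With the output port shorted to ground, the output series arm Z2 runs from the junction to ground; the shunt arm Z3 also runs from the junction to ground. They appear in parallel: Z3 || Z2 = 0.8852 + j4.113 Ω.
Step 4 — Series with input arm Z1: Z_in = Z1 + (Z3 || Z2) = 2501 + j4.113 Ω = 2501∠0.1° Ω.
Step 5 — Power factor: PF = cos(φ) = Re(Z)/|Z| = 2501/2501 = 1.
Step 6 — Type: Im(Z) = 4.113 ⇒ lagging (phase φ = 0.1°).

PF = 1 (lagging, φ = 0.1°)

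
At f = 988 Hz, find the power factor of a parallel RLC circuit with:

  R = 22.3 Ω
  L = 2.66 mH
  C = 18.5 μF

Step 1 — Angular frequency: ω = 2π·f = 2π·988 = 6208 rad/s.
Step 2 — Component impedances:
  R: Z = R = 22.3 Ω
  L: Z = jωL = j·6208·0.00266 = 0 + j16.51 Ω
  C: Z = 1/(jωC) = -j/(ω·C) = 0 - j8.707 Ω
Step 3 — Parallel combination: 1/Z_total = 1/R + 1/L + 1/C; Z_total = 9.045 - j10.95 Ω = 14.2∠-50.4° Ω.
Step 4 — Power factor: PF = cos(φ) = Re(Z)/|Z| = 9.0451/14.202 = 0.6369.
Step 5 — Type: Im(Z) = -10.95 ⇒ leading (phase φ = -50.4°).

PF = 0.6369 (leading, φ = -50.4°)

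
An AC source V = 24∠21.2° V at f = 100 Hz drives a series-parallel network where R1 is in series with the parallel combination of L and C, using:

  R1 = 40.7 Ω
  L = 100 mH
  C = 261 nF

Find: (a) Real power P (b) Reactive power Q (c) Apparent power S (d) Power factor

Step 1 — Angular frequency: ω = 2π·f = 2π·100 = 628.3 rad/s.
Step 2 — Component impedances:
  R1: Z = R = 40.7 Ω
  L: Z = jωL = j·628.3·0.1 = 0 + j62.83 Ω
  C: Z = 1/(jωC) = -j/(ω·C) = 0 - j6098 Ω
Step 3 — Parallel branch: L || C = 1/(1/L + 1/C) = 0 + j63.49 Ω.
Step 4 — Series with R1: Z_total = R1 + (L || C) = 40.7 + j63.49 Ω = 75.41∠57.3° Ω.
Step 5 — Source phasor: V = 24∠21.2° V = 22.38 + j8.679 V.
Step 6 — Current: I = V / Z = 0.257 - j0.1877 A = 0.3183∠-36.1° A.
Step 7 — Complex power: S = V·I* = 4.122 + j6.43 VA.
Step 8 — Real power: P = Re(S) = 4.122 W.
Step 9 — Reactive power: Q = Im(S) = 6.43 VAR.
Step 10 — Apparent power: |S| = 7.638 VA.
Step 11 — Power factor: PF = P/|S| = 0.5397 (lagging).

(a) P = 4.122 W  (b) Q = 6.43 VAR  (c) S = 7.638 VA  (d) PF = 0.5397 (lagging)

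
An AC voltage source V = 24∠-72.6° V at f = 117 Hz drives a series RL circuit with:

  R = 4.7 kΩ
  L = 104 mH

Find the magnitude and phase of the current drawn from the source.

Step 1 — Angular frequency: ω = 2π·f = 2π·117 = 735.1 rad/s.
Step 2 — Component impedances:
  R: Z = R = 4700 Ω
  L: Z = jωL = j·735.1·0.104 = 0 + j76.45 Ω
Step 3 — Series combination: Z_total = R + L = 4700 + j76.45 Ω = 4701∠0.9° Ω.
Step 4 — Source phasor: V = 24∠-72.6° V = 7.177 - j22.9 V.
Step 5 — Ohm's law: I = V / Z_total = (7.177 - j22.9) / (4700 + j76.45) = 0.001447 - j0.004896 A.
Step 6 — Convert to polar: |I| = 0.005106 A, ∠I = -73.5°.

I = 0.005106∠-73.5° A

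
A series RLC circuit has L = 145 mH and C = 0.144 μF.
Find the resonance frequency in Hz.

Step 1 — Resonance condition Im(Z)=0 gives ω₀ = 1/√(LC).
Step 2 — ω₀ = 1/√(0.145·1.44e-07) = 6920 rad/s.
Step 3 — f₀ = ω₀/(2π) = 1101 Hz.

f₀ = 1101 Hz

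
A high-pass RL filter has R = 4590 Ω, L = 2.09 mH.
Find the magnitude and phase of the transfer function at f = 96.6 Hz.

Step 1 — Angular frequency: ω = 2π·96.6 = 607 rad/s.
Step 2 — Transfer function: H(jω) = jωL/(R + jωL).
Step 3 — Numerator jωL = j·1.269; denominator R + jωL = 4590 + j1.269.
Step 4 — H = 7.638e-08 + j0.0002764.
Step 5 — Magnitude: |H| = 0.0002764 (-71.2 dB); phase: φ = 90.0°.

|H| = 0.0002764 (-71.2 dB), φ = 90.0°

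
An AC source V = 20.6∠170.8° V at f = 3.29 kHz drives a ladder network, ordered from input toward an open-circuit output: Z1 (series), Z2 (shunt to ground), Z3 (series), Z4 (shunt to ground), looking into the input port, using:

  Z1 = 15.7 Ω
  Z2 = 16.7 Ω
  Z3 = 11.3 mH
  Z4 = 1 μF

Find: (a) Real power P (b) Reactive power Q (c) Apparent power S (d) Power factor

Step 1 — Angular frequency: ω = 2π·f = 2π·3290 = 2.067e+04 rad/s.
Step 2 — Component impedances:
  Z1: Z = R = 15.7 Ω
  Z2: Z = R = 16.7 Ω
  Z3: Z = jωL = j·2.067e+04·0.0113 = 0 + j233.6 Ω
  Z4: Z = 1/(jωC) = -j/(ω·C) = 0 - j48.38 Ω
Step 3 — Ladder network (open output): work backward from the far end, alternating series and parallel combinations. Z_in = 32.27 + j1.494 Ω = 32.3∠2.7° Ω.
Step 4 — Source phasor: V = 20.6∠170.8° V = -20.34 + j3.294 V.
Step 5 — Current: I = V / Z = -0.6242 + j0.131 A = 0.6378∠168.1° A.
Step 6 — Complex power: S = V·I* = 13.12 + j0.6075 VA.
Step 7 — Real power: P = Re(S) = 13.12 W.
Step 8 — Reactive power: Q = Im(S) = 0.6075 VAR.
Step 9 — Apparent power: |S| = 13.14 VA.
Step 10 — Power factor: PF = P/|S| = 0.9989 (lagging).

(a) P = 13.12 W  (b) Q = 0.6075 VAR  (c) S = 13.14 VA  (d) PF = 0.9989 (lagging)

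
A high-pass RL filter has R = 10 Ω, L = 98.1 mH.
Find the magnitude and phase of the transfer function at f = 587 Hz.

Step 1 — Angular frequency: ω = 2π·587 = 3688 rad/s.
Step 2 — Transfer function: H(jω) = jωL/(R + jωL).
Step 3 — Numerator jωL = j·361.8; denominator R + jωL = 10 + j361.8.
Step 4 — H = 0.9992 + j0.02762.
Step 5 — Magnitude: |H| = 0.9996 (-0.0 dB); phase: φ = 1.6°.

|H| = 0.9996 (-0.0 dB), φ = 1.6°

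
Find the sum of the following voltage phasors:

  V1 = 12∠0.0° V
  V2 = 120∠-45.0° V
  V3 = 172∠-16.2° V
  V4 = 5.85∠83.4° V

Step 1 — Convert each phasor to rectangular form:
  V1 = 12·(cos(0.0°) + j·sin(0.0°)) = 12 V
  V2 = 120·(cos(-45.0°) + j·sin(-45.0°)) = 84.85 - j84.85 V
  V3 = 172·(cos(-16.2°) + j·sin(-16.2°)) = 165.2 - j47.99 V
  V4 = 5.85·(cos(83.4°) + j·sin(83.4°)) = 0.6724 + j5.811 V
Step 2 — Sum components: V_total = 262.7 - j127 V.
Step 3 — Convert to polar: |V_total| = 291.8 V, ∠V_total = -25.8°.

V_total = 291.8∠-25.8° V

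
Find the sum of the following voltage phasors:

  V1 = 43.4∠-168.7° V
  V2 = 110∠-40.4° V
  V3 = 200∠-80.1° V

Step 1 — Convert each phasor to rectangular form:
  V1 = 43.4·(cos(-168.7°) + j·sin(-168.7°)) = -42.56 - j8.504 V
  V2 = 110·(cos(-40.4°) + j·sin(-40.4°)) = 83.77 - j71.29 V
  V3 = 200·(cos(-80.1°) + j·sin(-80.1°)) = 34.39 - j197 V
Step 2 — Sum components: V_total = 75.6 - j276.8 V.
Step 3 — Convert to polar: |V_total| = 287 V, ∠V_total = -74.7°.

V_total = 287∠-74.7° V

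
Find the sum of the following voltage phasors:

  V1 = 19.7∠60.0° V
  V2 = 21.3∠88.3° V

Step 1 — Convert each phasor to rectangular form:
  V1 = 19.7·(cos(60.0°) + j·sin(60.0°)) = 9.85 + j17.06 V
  V2 = 21.3·(cos(88.3°) + j·sin(88.3°)) = 0.6319 + j21.29 V
Step 2 — Sum components: V_total = 10.48 + j38.35 V.
Step 3 — Convert to polar: |V_total| = 39.76 V, ∠V_total = 74.7°.

V_total = 39.76∠74.7° V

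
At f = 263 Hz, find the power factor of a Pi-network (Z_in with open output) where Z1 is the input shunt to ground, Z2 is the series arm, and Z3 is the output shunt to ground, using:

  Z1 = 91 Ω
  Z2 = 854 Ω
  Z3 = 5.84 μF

Step 1 — Angular frequency: ω = 2π·f = 2π·263 = 1652 rad/s.
Step 2 — Component impedances:
  Z1: Z = R = 91 Ω
  Z2: Z = R = 854 Ω
  Z3: Z = 1/(jωC) = -j/(ω·C) = 0 - j103.6 Ω
Step 3 — With open output, the series arm Z2 and the output shunt Z3 appear in series to ground: Z2 + Z3 = 854 - j103.6 Ω.
Step 4 — Parallel with input shunt Z1: Z_in = Z1 || (Z2 + Z3) = 82.34 - j0.9495 Ω = 82.35∠-0.7° Ω.
Step 5 — Power factor: PF = cos(φ) = Re(Z)/|Z| = 82.34/82.35 = 0.9999.
Step 6 — Type: Im(Z) = -0.9495 ⇒ leading (phase φ = -0.7°).

PF = 0.9999 (leading, φ = -0.7°)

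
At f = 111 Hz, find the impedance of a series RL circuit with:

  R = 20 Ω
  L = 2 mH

Step 1 — Angular frequency: ω = 2π·f = 2π·111 = 697.4 rad/s.
Step 2 — Component impedances:
  R: Z = R = 20 Ω
  L: Z = jωL = j·697.4·0.002 = 0 + j1.395 Ω
Step 3 — Series combination: Z_total = R + L = 20 + j1.395 Ω = 20.05∠4.0° Ω.

Z = 20 + j1.395 Ω = 20.05∠4.0° Ω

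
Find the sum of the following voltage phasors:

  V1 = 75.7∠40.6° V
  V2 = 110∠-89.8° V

Step 1 — Convert each phasor to rectangular form:
  V1 = 75.7·(cos(40.6°) + j·sin(40.6°)) = 57.48 + j49.26 V
  V2 = 110·(cos(-89.8°) + j·sin(-89.8°)) = 0.384 - j110 V
Step 2 — Sum components: V_total = 57.86 - j60.74 V.
Step 3 — Convert to polar: |V_total| = 83.89 V, ∠V_total = -46.4°.

V_total = 83.89∠-46.4° V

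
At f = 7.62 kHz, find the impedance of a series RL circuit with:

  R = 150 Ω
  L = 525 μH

Step 1 — Angular frequency: ω = 2π·f = 2π·7620 = 4.788e+04 rad/s.
Step 2 — Component impedances:
  R: Z = R = 150 Ω
  L: Z = jωL = j·4.788e+04·0.000525 = 0 + j25.14 Ω
Step 3 — Series combination: Z_total = R + L = 150 + j25.14 Ω = 152.1∠9.5° Ω.

Z = 150 + j25.14 Ω = 152.1∠9.5° Ω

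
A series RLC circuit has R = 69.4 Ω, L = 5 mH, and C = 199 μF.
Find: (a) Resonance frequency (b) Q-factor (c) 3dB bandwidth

Step 1 — Resonance condition Im(Z)=0 gives ω₀ = 1/√(LC).
Step 2 — ω₀ = 1/√(0.005·0.000199) = 1003 rad/s.
Step 3 — f₀ = ω₀/(2π) = 159.6 Hz.
Step 4 — Series Q: Q = ω₀L/R = 1003·0.005/69.4 = 0.07223.
Step 5 — 3dB bandwidth: Δω = ω₀/Q = 1.388e+04 rad/s; BW = Δω/(2π) = 2209 Hz.

(a) f₀ = 159.6 Hz  (b) Q = 0.07223  (c) BW = 2209 Hz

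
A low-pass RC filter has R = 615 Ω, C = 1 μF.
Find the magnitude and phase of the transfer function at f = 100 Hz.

Step 1 — Angular frequency: ω = 2π·100 = 628.3 rad/s.
Step 2 — Transfer function: H(jω) = 1/(1 + jωRC).
Step 3 — Denominator: 1 + jωRC = 1 + j·628.3·615·1e-06 = 1 + j0.3864.
Step 4 — H = 0.8701 - j0.3362.
Step 5 — Magnitude: |H| = 0.9328 (-0.6 dB); phase: φ = -21.1°.

|H| = 0.9328 (-0.6 dB), φ = -21.1°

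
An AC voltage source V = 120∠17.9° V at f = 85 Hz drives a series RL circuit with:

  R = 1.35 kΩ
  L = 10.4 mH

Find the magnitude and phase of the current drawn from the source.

Step 1 — Angular frequency: ω = 2π·f = 2π·85 = 534.1 rad/s.
Step 2 — Component impedances:
  R: Z = R = 1350 Ω
  L: Z = jωL = j·534.1·0.0104 = 0 + j5.554 Ω
Step 3 — Series combination: Z_total = R + L = 1350 + j5.554 Ω = 1350∠0.2° Ω.
Step 4 — Source phasor: V = 120∠17.9° V = 114.2 + j36.88 V.
Step 5 — Ohm's law: I = V / Z_total = (114.2 + j36.88) / (1350 + j5.554) = 0.0847 + j0.02697 A.
Step 6 — Convert to polar: |I| = 0.08889 A, ∠I = 17.7°.

I = 0.08889∠17.7° A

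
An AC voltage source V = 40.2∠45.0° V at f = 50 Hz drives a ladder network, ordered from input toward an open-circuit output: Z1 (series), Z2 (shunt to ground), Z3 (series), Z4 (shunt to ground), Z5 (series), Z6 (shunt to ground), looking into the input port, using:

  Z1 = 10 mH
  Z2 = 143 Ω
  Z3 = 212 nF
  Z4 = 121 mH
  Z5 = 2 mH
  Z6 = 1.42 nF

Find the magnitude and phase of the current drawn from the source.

Step 1 — Angular frequency: ω = 2π·f = 2π·50 = 314.2 rad/s.
Step 2 — Component impedances:
  Z1: Z = jωL = j·314.2·0.01 = 0 + j3.142 Ω
  Z2: Z = R = 143 Ω
  Z3: Z = 1/(jωC) = -j/(ω·C) = 0 - j1.501e+04 Ω
  Z4: Z = jωL = j·314.2·0.121 = 0 + j38.01 Ω
  Z5: Z = jωL = j·314.2·0.002 = 0 + j0.6283 Ω
  Z6: Z = 1/(jωC) = -j/(ω·C) = 0 - j2.242e+06 Ω
Step 3 — Ladder network (open output): work backward from the far end, alternating series and parallel combinations. Z_in = 143 + j1.776 Ω = 143∠0.7° Ω.
Step 4 — Source phasor: V = 40.2∠45.0° V = 28.43 + j28.43 V.
Step 5 — Ohm's law: I = V / Z_total = (28.43 + j28.43) / (143 + j1.776) = 0.2012 + j0.1963 A.
Step 6 — Convert to polar: |I| = 0.2811 A, ∠I = 44.3°.

I = 0.2811∠44.3° A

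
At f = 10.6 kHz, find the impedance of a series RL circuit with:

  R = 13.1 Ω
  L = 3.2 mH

Step 1 — Angular frequency: ω = 2π·f = 2π·1.06e+04 = 6.66e+04 rad/s.
Step 2 — Component impedances:
  R: Z = R = 13.1 Ω
  L: Z = jωL = j·6.66e+04·0.0032 = 0 + j213.1 Ω
Step 3 — Series combination: Z_total = R + L = 13.1 + j213.1 Ω = 213.5∠86.5° Ω.

Z = 13.1 + j213.1 Ω = 213.5∠86.5° Ω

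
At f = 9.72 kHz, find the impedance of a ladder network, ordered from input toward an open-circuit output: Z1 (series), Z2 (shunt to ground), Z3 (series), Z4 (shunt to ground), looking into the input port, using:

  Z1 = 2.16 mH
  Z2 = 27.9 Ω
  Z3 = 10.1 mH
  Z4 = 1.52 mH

Step 1 — Angular frequency: ω = 2π·f = 2π·9720 = 6.107e+04 rad/s.
Step 2 — Component impedances:
  Z1: Z = jωL = j·6.107e+04·0.00216 = 0 + j131.9 Ω
  Z2: Z = R = 27.9 Ω
  Z3: Z = jωL = j·6.107e+04·0.0101 = 0 + j616.8 Ω
  Z4: Z = jωL = j·6.107e+04·0.00152 = 0 + j92.83 Ω
Step 3 — Ladder network (open output): work backward from the far end, alternating series and parallel combinations. Z_in = 27.86 + j133 Ω = 135.9∠78.2° Ω.

Z = 27.86 + j133 Ω = 135.9∠78.2° Ω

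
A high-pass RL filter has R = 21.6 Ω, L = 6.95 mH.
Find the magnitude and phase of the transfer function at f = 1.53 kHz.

Step 1 — Angular frequency: ω = 2π·1530 = 9613 rad/s.
Step 2 — Transfer function: H(jω) = jωL/(R + jωL).
Step 3 — Numerator jωL = j·66.81; denominator R + jωL = 21.6 + j66.81.
Step 4 — H = 0.9054 + j0.2927.
Step 5 — Magnitude: |H| = 0.9515 (-0.4 dB); phase: φ = 17.9°.

|H| = 0.9515 (-0.4 dB), φ = 17.9°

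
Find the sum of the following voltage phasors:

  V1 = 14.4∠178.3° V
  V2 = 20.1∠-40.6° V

Step 1 — Convert each phasor to rectangular form:
  V1 = 14.4·(cos(178.3°) + j·sin(178.3°)) = -14.39 + j0.4272 V
  V2 = 20.1·(cos(-40.6°) + j·sin(-40.6°)) = 15.26 - j13.08 V
Step 2 — Sum components: V_total = 0.8677 - j12.65 V.
Step 3 — Convert to polar: |V_total| = 12.68 V, ∠V_total = -86.1°.

V_total = 12.68∠-86.1° V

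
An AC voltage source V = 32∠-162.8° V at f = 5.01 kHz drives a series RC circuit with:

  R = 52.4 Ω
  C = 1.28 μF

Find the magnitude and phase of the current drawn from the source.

Step 1 — Angular frequency: ω = 2π·f = 2π·5010 = 3.148e+04 rad/s.
Step 2 — Component impedances:
  R: Z = R = 52.4 Ω
  C: Z = 1/(jωC) = -j/(ω·C) = 0 - j24.82 Ω
Step 3 — Series combination: Z_total = R + C = 52.4 - j24.82 Ω = 57.98∠-25.3° Ω.
Step 4 — Source phasor: V = 32∠-162.8° V = -30.57 - j9.463 V.
Step 5 — Ohm's law: I = V / Z_total = (-30.57 - j9.463) / (52.4 - j24.82) = -0.4066 - j0.3732 A.
Step 6 — Convert to polar: |I| = 0.5519 A, ∠I = -137.5°.

I = 0.5519∠-137.5° A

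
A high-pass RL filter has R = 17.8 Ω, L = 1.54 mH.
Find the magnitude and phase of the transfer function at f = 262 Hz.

Step 1 — Angular frequency: ω = 2π·262 = 1646 rad/s.
Step 2 — Transfer function: H(jω) = jωL/(R + jωL).
Step 3 — Numerator jωL = j·2.535; denominator R + jωL = 17.8 + j2.535.
Step 4 — H = 0.01988 + j0.1396.
Step 5 — Magnitude: |H| = 0.141 (-17.0 dB); phase: φ = 81.9°.

|H| = 0.141 (-17.0 dB), φ = 81.9°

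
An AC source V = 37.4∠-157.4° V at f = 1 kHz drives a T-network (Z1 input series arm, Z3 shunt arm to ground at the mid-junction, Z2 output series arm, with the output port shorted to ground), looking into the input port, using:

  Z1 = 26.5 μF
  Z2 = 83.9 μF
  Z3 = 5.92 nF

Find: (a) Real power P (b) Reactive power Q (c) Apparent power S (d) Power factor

Step 1 — Angular frequency: ω = 2π·f = 2π·1000 = 6283 rad/s.
Step 2 — Component impedances:
  Z1: Z = 1/(jωC) = -j/(ω·C) = 0 - j6.006 Ω
  Z2: Z = 1/(jωC) = -j/(ω·C) = 0 - j1.897 Ω
  Z3: Z = 1/(jωC) = -j/(ω·C) = 0 - j2.688e+04 Ω
Step 3 — With the output port shorted to ground, the output series arm Z2 runs from the junction to ground; the shunt arm Z3 also runs from the junction to ground. They appear in parallel: Z3 || Z2 = 0 - j1.897 Ω.
Step 4 — Series with input arm Z1: Z_in = Z1 + (Z3 || Z2) = 0 - j7.903 Ω = 7.903∠-90.0° Ω.
Step 5 — Source phasor: V = 37.4∠-157.4° V = -34.53 - j14.37 V.
Step 6 — Current: I = V / Z = 1.819 - j4.369 A = 4.733∠-67.4° A.
Step 7 — Complex power: S = V·I* = 0 - j177 VA.
Step 8 — Real power: P = Re(S) = 0 W.
Step 9 — Reactive power: Q = Im(S) = -177 VAR.
Step 10 — Apparent power: |S| = 177 VA.
Step 11 — Power factor: PF = P/|S| = 0 (leading).

(a) P = 0 W  (b) Q = -177 VAR  (c) S = 177 VA  (d) PF = 0 (leading)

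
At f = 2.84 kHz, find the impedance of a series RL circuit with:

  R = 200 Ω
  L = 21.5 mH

Step 1 — Angular frequency: ω = 2π·f = 2π·2840 = 1.784e+04 rad/s.
Step 2 — Component impedances:
  R: Z = R = 200 Ω
  L: Z = jωL = j·1.784e+04·0.0215 = 0 + j383.7 Ω
Step 3 — Series combination: Z_total = R + L = 200 + j383.7 Ω = 432.7∠62.5° Ω.

Z = 200 + j383.7 Ω = 432.7∠62.5° Ω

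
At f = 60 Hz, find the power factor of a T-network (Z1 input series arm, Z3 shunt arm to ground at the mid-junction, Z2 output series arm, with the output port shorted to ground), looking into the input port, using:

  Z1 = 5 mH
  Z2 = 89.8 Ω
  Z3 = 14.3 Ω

Step 1 — Angular frequency: ω = 2π·f = 2π·60 = 377 rad/s.
Step 2 — Component impedances:
  Z1: Z = jωL = j·377·0.005 = 0 + j1.885 Ω
  Z2: Z = R = 89.8 Ω
  Z3: Z = R = 14.3 Ω
Step 3 — With the output port shorted to ground, the output series arm Z2 runs from the junction to ground; the shunt arm Z3 also runs from the junction to ground. They appear in parallel: Z3 || Z2 = 12.34 Ω.
Step 4 — Series with input arm Z1: Z_in = Z1 + (Z3 || Z2) = 12.34 + j1.885 Ω = 12.48∠8.7° Ω.
Step 5 — Power factor: PF = cos(φ) = Re(Z)/|Z| = 12.336/12.479 = 0.9885.
Step 6 — Type: Im(Z) = 1.885 ⇒ lagging (phase φ = 8.7°).

PF = 0.9885 (lagging, φ = 8.7°)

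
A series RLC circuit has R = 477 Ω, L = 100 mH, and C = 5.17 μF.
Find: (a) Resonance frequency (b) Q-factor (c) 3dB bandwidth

Step 1 — Resonance: ω₀ = 1/√(LC) = 1/√(0.1·5.17e-06) = 1391 rad/s.
Step 2 — f₀ = ω₀/(2π) = 221.3 Hz.
Step 3 — Series Q: Q = ω₀L/R = 1391·0.1/477 = 0.2916.
Step 4 — Bandwidth: Δω = ω₀/Q = 4770 rad/s; BW = Δω/(2π) = 759.2 Hz.

(a) f₀ = 221.3 Hz  (b) Q = 0.2916  (c) BW = 759.2 Hz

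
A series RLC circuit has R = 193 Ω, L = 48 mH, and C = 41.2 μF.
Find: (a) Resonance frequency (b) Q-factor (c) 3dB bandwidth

Step 1 — Resonance condition Im(Z)=0 gives ω₀ = 1/√(LC).
Step 2 — ω₀ = 1/√(0.048·4.12e-05) = 711.1 rad/s.
Step 3 — f₀ = ω₀/(2π) = 113.2 Hz.
Step 4 — Series Q: Q = ω₀L/R = 711.1·0.048/193 = 0.1769.
Step 5 — 3dB bandwidth: Δω = ω₀/Q = 4021 rad/s; BW = Δω/(2π) = 639.9 Hz.

(a) f₀ = 113.2 Hz  (b) Q = 0.1769  (c) BW = 639.9 Hz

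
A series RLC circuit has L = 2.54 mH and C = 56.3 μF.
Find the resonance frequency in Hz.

Step 1 — Resonance condition Im(Z)=0 gives ω₀ = 1/√(LC).
Step 2 — ω₀ = 1/√(0.00254·5.63e-05) = 2644 rad/s.
Step 3 — f₀ = ω₀/(2π) = 420.9 Hz.

f₀ = 420.9 Hz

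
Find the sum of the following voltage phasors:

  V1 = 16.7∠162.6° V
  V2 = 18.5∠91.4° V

Step 1 — Convert each phasor to rectangular form:
  V1 = 16.7·(cos(162.6°) + j·sin(162.6°)) = -15.94 + j4.994 V
  V2 = 18.5·(cos(91.4°) + j·sin(91.4°)) = -0.452 + j18.49 V
Step 2 — Sum components: V_total = -16.39 + j23.49 V.
Step 3 — Convert to polar: |V_total| = 28.64 V, ∠V_total = 124.9°.

V_total = 28.64∠124.9° V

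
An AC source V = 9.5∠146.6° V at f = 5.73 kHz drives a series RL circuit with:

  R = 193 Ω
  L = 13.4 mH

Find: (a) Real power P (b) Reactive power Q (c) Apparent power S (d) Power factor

Step 1 — Angular frequency: ω = 2π·f = 2π·5730 = 3.6e+04 rad/s.
Step 2 — Component impedances:
  R: Z = R = 193 Ω
  L: Z = jωL = j·3.6e+04·0.0134 = 0 + j482.4 Ω
Step 3 — Series combination: Z_total = R + L = 193 + j482.4 Ω = 519.6∠68.2° Ω.
Step 4 — Source phasor: V = 9.5∠146.6° V = -7.931 + j5.23 V.
Step 5 — Current: I = V / Z = 0.003675 + j0.01791 A = 0.01828∠78.4° A.
Step 6 — Complex power: S = V·I* = 0.06451 + j0.1613 VA.
Step 7 — Real power: P = Re(S) = 0.06451 W.
Step 8 — Reactive power: Q = Im(S) = 0.1613 VAR.
Step 9 — Apparent power: |S| = 0.1737 VA.
Step 10 — Power factor: PF = P/|S| = 0.3714 (lagging).

(a) P = 0.06451 W  (b) Q = 0.1613 VAR  (c) S = 0.1737 VA  (d) PF = 0.3714 (lagging)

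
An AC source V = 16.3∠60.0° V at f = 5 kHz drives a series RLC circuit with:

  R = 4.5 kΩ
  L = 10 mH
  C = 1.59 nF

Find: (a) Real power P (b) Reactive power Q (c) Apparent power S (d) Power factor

Step 1 — Angular frequency: ω = 2π·f = 2π·5000 = 3.142e+04 rad/s.
Step 2 — Component impedances:
  R: Z = R = 4500 Ω
  L: Z = jωL = j·3.142e+04·0.01 = 0 + j314.2 Ω
  C: Z = 1/(jωC) = -j/(ω·C) = 0 - j2.002e+04 Ω
Step 3 — Series combination: Z_total = R + L + C = 4500 - j1.971e+04 Ω = 2.021e+04∠-77.1° Ω.
Step 4 — Source phasor: V = 16.3∠60.0° V = 8.15 + j14.12 V.
Step 5 — Current: I = V / Z = -0.0005911 + j0.0005486 A = 0.0008064∠137.1° A.
Step 6 — Complex power: S = V·I* = 0.002926 - j0.01281 VA.
Step 7 — Real power: P = Re(S) = 0.002926 W.
Step 8 — Reactive power: Q = Im(S) = -0.01281 VAR.
Step 9 — Apparent power: |S| = 0.01314 VA.
Step 10 — Power factor: PF = P/|S| = 0.2226 (leading).

(a) P = 0.002926 W  (b) Q = -0.01281 VAR  (c) S = 0.01314 VA  (d) PF = 0.2226 (leading)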